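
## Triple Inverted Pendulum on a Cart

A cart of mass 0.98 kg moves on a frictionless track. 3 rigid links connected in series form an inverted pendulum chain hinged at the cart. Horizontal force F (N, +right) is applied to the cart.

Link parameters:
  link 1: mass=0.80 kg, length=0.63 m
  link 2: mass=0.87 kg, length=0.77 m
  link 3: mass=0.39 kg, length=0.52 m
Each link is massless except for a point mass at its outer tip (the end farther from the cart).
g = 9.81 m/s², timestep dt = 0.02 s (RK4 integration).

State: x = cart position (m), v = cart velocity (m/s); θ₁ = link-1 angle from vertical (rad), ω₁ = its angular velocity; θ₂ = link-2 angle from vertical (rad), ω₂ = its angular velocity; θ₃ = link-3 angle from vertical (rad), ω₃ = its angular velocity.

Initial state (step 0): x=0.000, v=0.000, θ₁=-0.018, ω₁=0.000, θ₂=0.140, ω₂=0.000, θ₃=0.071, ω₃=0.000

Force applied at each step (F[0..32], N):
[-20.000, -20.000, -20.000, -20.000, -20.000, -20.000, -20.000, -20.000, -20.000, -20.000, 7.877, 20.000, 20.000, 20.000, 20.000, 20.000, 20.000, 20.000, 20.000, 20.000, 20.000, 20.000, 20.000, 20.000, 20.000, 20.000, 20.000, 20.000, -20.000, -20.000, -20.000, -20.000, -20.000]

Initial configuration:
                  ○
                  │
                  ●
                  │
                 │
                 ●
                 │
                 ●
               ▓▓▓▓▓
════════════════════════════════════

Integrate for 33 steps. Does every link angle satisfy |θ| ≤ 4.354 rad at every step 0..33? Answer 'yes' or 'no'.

apply F[0]=-20.000 → step 1: x=-0.004, v=-0.402, θ₁=-0.012, ω₁=0.558, θ₂=0.141, ω₂=0.109, θ₃=0.071, ω₃=-0.037
apply F[1]=-20.000 → step 2: x=-0.016, v=-0.808, θ₁=0.004, ω₁=1.135, θ₂=0.144, ω₂=0.206, θ₃=0.070, ω₃=-0.073
apply F[2]=-20.000 → step 3: x=-0.036, v=-1.222, θ₁=0.033, ω₁=1.747, θ₂=0.149, ω₂=0.281, θ₃=0.068, ω₃=-0.107
apply F[3]=-20.000 → step 4: x=-0.065, v=-1.642, θ₁=0.075, ω₁=2.402, θ₂=0.155, ω₂=0.325, θ₃=0.065, ω₃=-0.134
apply F[4]=-20.000 → step 5: x=-0.102, v=-2.062, θ₁=0.129, ω₁=3.086, θ₂=0.162, ω₂=0.340, θ₃=0.062, ω₃=-0.148
apply F[5]=-20.000 → step 6: x=-0.147, v=-2.462, θ₁=0.198, ω₁=3.763, θ₂=0.169, ω₂=0.340, θ₃=0.059, ω₃=-0.142
apply F[6]=-20.000 → step 7: x=-0.200, v=-2.818, θ₁=0.280, ω₁=4.368, θ₂=0.176, ω₂=0.357, θ₃=0.057, ω₃=-0.109
apply F[7]=-20.000 → step 8: x=-0.260, v=-3.111, θ₁=0.372, ω₁=4.845, θ₂=0.183, ω₂=0.429, θ₃=0.055, ω₃=-0.051
apply F[8]=-20.000 → step 9: x=-0.324, v=-3.335, θ₁=0.472, ω₁=5.177, θ₂=0.193, ω₂=0.579, θ₃=0.055, ω₃=0.026
apply F[9]=-20.000 → step 10: x=-0.393, v=-3.500, θ₁=0.578, ω₁=5.384, θ₂=0.207, ω₂=0.807, θ₃=0.056, ω₃=0.114
apply F[10]=+7.877 → step 11: x=-0.460, v=-3.273, θ₁=0.684, ω₁=5.223, θ₂=0.224, ω₂=0.874, θ₃=0.059, ω₃=0.137
apply F[11]=+20.000 → step 12: x=-0.522, v=-2.915, θ₁=0.787, ω₁=5.043, θ₂=0.241, ω₂=0.820, θ₃=0.062, ω₃=0.125
apply F[12]=+20.000 → step 13: x=-0.577, v=-2.575, θ₁=0.886, ω₁=4.957, θ₂=0.257, ω₂=0.742, θ₃=0.064, ω₃=0.108
apply F[13]=+20.000 → step 14: x=-0.625, v=-2.242, θ₁=0.985, ω₁=4.944, θ₂=0.271, ω₂=0.653, θ₃=0.066, ω₃=0.091
apply F[14]=+20.000 → step 15: x=-0.667, v=-1.910, θ₁=1.085, ω₁=4.990, θ₂=0.283, ω₂=0.560, θ₃=0.068, ω₃=0.074
apply F[15]=+20.000 → step 16: x=-0.702, v=-1.571, θ₁=1.185, ω₁=5.087, θ₂=0.293, ω₂=0.472, θ₃=0.069, ω₃=0.061
apply F[16]=+20.000 → step 17: x=-0.730, v=-1.221, θ₁=1.288, ω₁=5.231, θ₂=0.302, ω₂=0.395, θ₃=0.070, ω₃=0.051
apply F[17]=+20.000 → step 18: x=-0.750, v=-0.854, θ₁=1.395, ω₁=5.423, θ₂=0.309, ω₂=0.338, θ₃=0.071, ω₃=0.045
apply F[18]=+20.000 → step 19: x=-0.764, v=-0.466, θ₁=1.506, ω₁=5.666, θ₂=0.315, ω₂=0.310, θ₃=0.072, ω₃=0.042
apply F[19]=+20.000 → step 20: x=-0.769, v=-0.050, θ₁=1.622, ω₁=5.968, θ₂=0.322, ω₂=0.321, θ₃=0.073, ω₃=0.043
apply F[20]=+20.000 → step 21: x=-0.765, v=0.401, θ₁=1.745, ω₁=6.346, θ₂=0.329, ω₂=0.388, θ₃=0.074, ω₃=0.047
apply F[21]=+20.000 → step 22: x=-0.752, v=0.897, θ₁=1.876, ω₁=6.824, θ₂=0.338, ω₂=0.530, θ₃=0.075, ω₃=0.050
apply F[22]=+20.000 → step 23: x=-0.729, v=1.452, θ₁=2.019, ω₁=7.438, θ₂=0.351, ω₂=0.783, θ₃=0.076, ω₃=0.050
apply F[23]=+20.000 → step 24: x=-0.694, v=2.089, θ₁=2.175, ω₁=8.253, θ₂=0.370, ω₂=1.201, θ₃=0.076, ω₃=0.038
apply F[24]=+20.000 → step 25: x=-0.645, v=2.839, θ₁=2.351, ω₁=9.372, θ₂=0.400, ω₂=1.884, θ₃=0.077, ω₃=-0.005
apply F[25]=+20.000 → step 26: x=-0.579, v=3.741, θ₁=2.553, ω₁=10.962, θ₂=0.448, ω₂=3.025, θ₃=0.076, ω₃=-0.128
apply F[26]=+20.000 → step 27: x=-0.494, v=4.801, θ₁=2.794, ω₁=13.221, θ₂=0.527, ω₂=4.996, θ₃=0.070, ω₃=-0.474
apply F[27]=+20.000 → step 28: x=-0.388, v=5.737, θ₁=3.085, ω₁=15.855, θ₂=0.657, ω₂=8.254, θ₃=0.053, ω₃=-1.371
apply F[28]=-20.000 → step 29: x=-0.279, v=5.014, θ₁=3.404, ω₁=15.592, θ₂=0.858, ω₂=11.581, θ₃=0.014, ω₃=-2.422
apply F[29]=-20.000 → step 30: x=-0.190, v=3.921, θ₁=3.697, ω₁=13.636, θ₂=1.107, ω₂=13.070, θ₃=-0.033, ω₃=-1.961
apply F[30]=-20.000 → step 31: x=-0.120, v=3.153, θ₁=3.949, ω₁=11.557, θ₂=1.374, ω₂=13.454, θ₃=-0.055, ω₃=-0.069
apply F[31]=-20.000 → step 32: x=-0.061, v=2.743, θ₁=4.160, ω₁=9.622, θ₂=1.643, ω₂=13.443, θ₃=-0.031, ω₃=2.492
apply F[32]=-20.000 → step 33: x=-0.008, v=2.584, θ₁=4.334, ω₁=7.681, θ₂=1.910, ω₂=13.221, θ₃=0.046, ω₃=5.210
Max |angle| over trajectory = 4.334 rad; bound = 4.354 → within bound.

Answer: yes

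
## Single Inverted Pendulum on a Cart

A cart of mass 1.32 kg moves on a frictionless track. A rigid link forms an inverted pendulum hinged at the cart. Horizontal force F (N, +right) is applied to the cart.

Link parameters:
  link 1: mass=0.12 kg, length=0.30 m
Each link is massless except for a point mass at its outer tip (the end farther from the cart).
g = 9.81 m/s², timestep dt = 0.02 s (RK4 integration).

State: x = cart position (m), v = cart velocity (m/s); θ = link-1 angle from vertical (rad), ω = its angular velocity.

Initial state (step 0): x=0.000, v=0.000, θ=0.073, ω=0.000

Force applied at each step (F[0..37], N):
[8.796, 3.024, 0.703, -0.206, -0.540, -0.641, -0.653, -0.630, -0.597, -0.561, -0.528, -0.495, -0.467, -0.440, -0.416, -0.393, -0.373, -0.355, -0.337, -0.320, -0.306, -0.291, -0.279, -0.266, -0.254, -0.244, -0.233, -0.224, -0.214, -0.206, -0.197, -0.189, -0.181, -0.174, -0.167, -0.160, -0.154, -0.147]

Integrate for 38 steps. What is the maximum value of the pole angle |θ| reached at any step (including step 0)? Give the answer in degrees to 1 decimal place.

apply F[0]=+8.796 → step 1: x=0.001, v=0.132, θ=0.069, ω=-0.392
apply F[1]=+3.024 → step 2: x=0.004, v=0.177, θ=0.060, ω=-0.498
apply F[2]=+0.703 → step 3: x=0.008, v=0.186, θ=0.050, ω=-0.494
apply F[3]=-0.206 → step 4: x=0.012, v=0.182, θ=0.041, ω=-0.451
apply F[4]=-0.540 → step 5: x=0.015, v=0.174, θ=0.032, ω=-0.398
apply F[5]=-0.641 → step 6: x=0.019, v=0.163, θ=0.025, ω=-0.345
apply F[6]=-0.653 → step 7: x=0.022, v=0.153, θ=0.019, ω=-0.297
apply F[7]=-0.630 → step 8: x=0.025, v=0.143, θ=0.013, ω=-0.254
apply F[8]=-0.597 → step 9: x=0.028, v=0.134, θ=0.008, ω=-0.216
apply F[9]=-0.561 → step 10: x=0.030, v=0.125, θ=0.004, ω=-0.183
apply F[10]=-0.528 → step 11: x=0.033, v=0.117, θ=0.001, ω=-0.155
apply F[11]=-0.495 → step 12: x=0.035, v=0.110, θ=-0.002, ω=-0.130
apply F[12]=-0.467 → step 13: x=0.037, v=0.103, θ=-0.004, ω=-0.109
apply F[13]=-0.440 → step 14: x=0.039, v=0.096, θ=-0.006, ω=-0.090
apply F[14]=-0.416 → step 15: x=0.041, v=0.090, θ=-0.008, ω=-0.074
apply F[15]=-0.393 → step 16: x=0.043, v=0.084, θ=-0.009, ω=-0.061
apply F[16]=-0.373 → step 17: x=0.044, v=0.079, θ=-0.010, ω=-0.049
apply F[17]=-0.355 → step 18: x=0.046, v=0.074, θ=-0.011, ω=-0.039
apply F[18]=-0.337 → step 19: x=0.047, v=0.069, θ=-0.012, ω=-0.030
apply F[19]=-0.320 → step 20: x=0.048, v=0.064, θ=-0.012, ω=-0.022
apply F[20]=-0.306 → step 21: x=0.050, v=0.060, θ=-0.013, ω=-0.016
apply F[21]=-0.291 → step 22: x=0.051, v=0.055, θ=-0.013, ω=-0.010
apply F[22]=-0.279 → step 23: x=0.052, v=0.051, θ=-0.013, ω=-0.006
apply F[23]=-0.266 → step 24: x=0.053, v=0.048, θ=-0.013, ω=-0.002
apply F[24]=-0.254 → step 25: x=0.054, v=0.044, θ=-0.013, ω=0.002
apply F[25]=-0.244 → step 26: x=0.055, v=0.041, θ=-0.013, ω=0.005
apply F[26]=-0.233 → step 27: x=0.055, v=0.037, θ=-0.013, ω=0.007
apply F[27]=-0.224 → step 28: x=0.056, v=0.034, θ=-0.013, ω=0.009
apply F[28]=-0.214 → step 29: x=0.057, v=0.031, θ=-0.013, ω=0.011
apply F[29]=-0.206 → step 30: x=0.057, v=0.028, θ=-0.013, ω=0.012
apply F[30]=-0.197 → step 31: x=0.058, v=0.025, θ=-0.012, ω=0.013
apply F[31]=-0.189 → step 32: x=0.058, v=0.023, θ=-0.012, ω=0.014
apply F[32]=-0.181 → step 33: x=0.059, v=0.020, θ=-0.012, ω=0.015
apply F[33]=-0.174 → step 34: x=0.059, v=0.018, θ=-0.011, ω=0.015
apply F[34]=-0.167 → step 35: x=0.060, v=0.016, θ=-0.011, ω=0.016
apply F[35]=-0.160 → step 36: x=0.060, v=0.013, θ=-0.011, ω=0.016
apply F[36]=-0.154 → step 37: x=0.060, v=0.011, θ=-0.010, ω=0.016
apply F[37]=-0.147 → step 38: x=0.060, v=0.009, θ=-0.010, ω=0.016
Max |angle| over trajectory = 0.073 rad = 4.2°.

Answer: 4.2°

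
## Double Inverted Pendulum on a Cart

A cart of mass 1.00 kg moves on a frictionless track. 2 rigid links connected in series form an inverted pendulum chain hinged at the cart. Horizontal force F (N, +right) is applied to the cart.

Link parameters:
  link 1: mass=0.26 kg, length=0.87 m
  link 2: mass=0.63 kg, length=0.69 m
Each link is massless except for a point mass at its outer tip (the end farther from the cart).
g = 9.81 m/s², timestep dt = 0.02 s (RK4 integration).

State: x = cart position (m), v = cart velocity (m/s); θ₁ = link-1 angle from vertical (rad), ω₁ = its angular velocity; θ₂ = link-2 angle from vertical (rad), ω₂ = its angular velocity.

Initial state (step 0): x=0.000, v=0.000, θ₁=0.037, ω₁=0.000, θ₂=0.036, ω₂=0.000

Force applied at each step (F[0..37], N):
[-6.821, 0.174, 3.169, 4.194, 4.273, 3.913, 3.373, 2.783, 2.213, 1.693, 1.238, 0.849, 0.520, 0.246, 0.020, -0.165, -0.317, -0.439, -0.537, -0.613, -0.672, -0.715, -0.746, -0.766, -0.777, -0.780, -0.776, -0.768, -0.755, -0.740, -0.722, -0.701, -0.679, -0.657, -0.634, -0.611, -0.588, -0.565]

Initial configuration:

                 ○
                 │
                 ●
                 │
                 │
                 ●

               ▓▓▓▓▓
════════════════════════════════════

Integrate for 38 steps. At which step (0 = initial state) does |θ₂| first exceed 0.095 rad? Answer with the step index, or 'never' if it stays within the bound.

apply F[0]=-6.821 → step 1: x=-0.001, v=-0.143, θ₁=0.039, ω₁=0.173, θ₂=0.036, ω₂=-0.001
apply F[1]=+0.174 → step 2: x=-0.004, v=-0.146, θ₁=0.042, ω₁=0.189, θ₂=0.036, ω₂=-0.006
apply F[2]=+3.169 → step 3: x=-0.007, v=-0.091, θ₁=0.046, ω₁=0.140, θ₂=0.036, ω₂=-0.014
apply F[3]=+4.194 → step 4: x=-0.008, v=-0.015, θ₁=0.048, ω₁=0.070, θ₂=0.035, ω₂=-0.025
apply F[4]=+4.273 → step 5: x=-0.007, v=0.062, θ₁=0.048, ω₁=-0.001, θ₂=0.035, ω₂=-0.038
apply F[5]=+3.913 → step 6: x=-0.005, v=0.131, θ₁=0.048, ω₁=-0.062, θ₂=0.034, ω₂=-0.052
apply F[6]=+3.373 → step 7: x=-0.002, v=0.191, θ₁=0.046, ω₁=-0.112, θ₂=0.033, ω₂=-0.065
apply F[7]=+2.783 → step 8: x=0.002, v=0.238, θ₁=0.043, ω₁=-0.149, θ₂=0.031, ω₂=-0.078
apply F[8]=+2.213 → step 9: x=0.007, v=0.275, θ₁=0.040, ω₁=-0.176, θ₂=0.030, ω₂=-0.089
apply F[9]=+1.693 → step 10: x=0.013, v=0.302, θ₁=0.037, ω₁=-0.193, θ₂=0.028, ω₂=-0.099
apply F[10]=+1.238 → step 11: x=0.019, v=0.321, θ₁=0.033, ω₁=-0.203, θ₂=0.026, ω₂=-0.106
apply F[11]=+0.849 → step 12: x=0.026, v=0.333, θ₁=0.028, ω₁=-0.206, θ₂=0.023, ω₂=-0.112
apply F[12]=+0.520 → step 13: x=0.033, v=0.339, θ₁=0.024, ω₁=-0.204, θ₂=0.021, ω₂=-0.116
apply F[13]=+0.246 → step 14: x=0.039, v=0.340, θ₁=0.020, ω₁=-0.199, θ₂=0.019, ω₂=-0.119
apply F[14]=+0.020 → step 15: x=0.046, v=0.337, θ₁=0.016, ω₁=-0.191, θ₂=0.016, ω₂=-0.119
apply F[15]=-0.165 → step 16: x=0.053, v=0.331, θ₁=0.013, ω₁=-0.182, θ₂=0.014, ω₂=-0.119
apply F[16]=-0.317 → step 17: x=0.059, v=0.323, θ₁=0.009, ω₁=-0.171, θ₂=0.012, ω₂=-0.117
apply F[17]=-0.439 → step 18: x=0.066, v=0.313, θ₁=0.006, ω₁=-0.159, θ₂=0.009, ω₂=-0.114
apply F[18]=-0.537 → step 19: x=0.072, v=0.301, θ₁=0.003, ω₁=-0.147, θ₂=0.007, ω₂=-0.110
apply F[19]=-0.613 → step 20: x=0.078, v=0.289, θ₁=0.000, ω₁=-0.135, θ₂=0.005, ω₂=-0.106
apply F[20]=-0.672 → step 21: x=0.083, v=0.276, θ₁=-0.003, ω₁=-0.123, θ₂=0.003, ω₂=-0.101
apply F[21]=-0.715 → step 22: x=0.089, v=0.262, θ₁=-0.005, ω₁=-0.111, θ₂=0.001, ω₂=-0.095
apply F[22]=-0.746 → step 23: x=0.094, v=0.248, θ₁=-0.007, ω₁=-0.100, θ₂=-0.001, ω₂=-0.090
apply F[23]=-0.766 → step 24: x=0.099, v=0.234, θ₁=-0.009, ω₁=-0.089, θ₂=-0.003, ω₂=-0.084
apply F[24]=-0.777 → step 25: x=0.103, v=0.220, θ₁=-0.011, ω₁=-0.079, θ₂=-0.004, ω₂=-0.078
apply F[25]=-0.780 → step 26: x=0.107, v=0.207, θ₁=-0.012, ω₁=-0.069, θ₂=-0.006, ω₂=-0.072
apply F[26]=-0.776 → step 27: x=0.111, v=0.193, θ₁=-0.013, ω₁=-0.060, θ₂=-0.007, ω₂=-0.065
apply F[27]=-0.768 → step 28: x=0.115, v=0.180, θ₁=-0.014, ω₁=-0.051, θ₂=-0.008, ω₂=-0.060
apply F[28]=-0.755 → step 29: x=0.119, v=0.168, θ₁=-0.015, ω₁=-0.044, θ₂=-0.010, ω₂=-0.054
apply F[29]=-0.740 → step 30: x=0.122, v=0.156, θ₁=-0.016, ω₁=-0.037, θ₂=-0.011, ω₂=-0.048
apply F[30]=-0.722 → step 31: x=0.125, v=0.144, θ₁=-0.017, ω₁=-0.030, θ₂=-0.011, ω₂=-0.043
apply F[31]=-0.701 → step 32: x=0.128, v=0.133, θ₁=-0.017, ω₁=-0.024, θ₂=-0.012, ω₂=-0.038
apply F[32]=-0.679 → step 33: x=0.130, v=0.123, θ₁=-0.018, ω₁=-0.019, θ₂=-0.013, ω₂=-0.033
apply F[33]=-0.657 → step 34: x=0.133, v=0.113, θ₁=-0.018, ω₁=-0.014, θ₂=-0.014, ω₂=-0.028
apply F[34]=-0.634 → step 35: x=0.135, v=0.103, θ₁=-0.018, ω₁=-0.010, θ₂=-0.014, ω₂=-0.024
apply F[35]=-0.611 → step 36: x=0.137, v=0.094, θ₁=-0.019, ω₁=-0.006, θ₂=-0.015, ω₂=-0.020
apply F[36]=-0.588 → step 37: x=0.139, v=0.086, θ₁=-0.019, ω₁=-0.002, θ₂=-0.015, ω₂=-0.016
apply F[37]=-0.565 → step 38: x=0.140, v=0.078, θ₁=-0.019, ω₁=0.001, θ₂=-0.015, ω₂=-0.013
max |θ₂| = 0.036 ≤ 0.095 over all 39 states.

Answer: never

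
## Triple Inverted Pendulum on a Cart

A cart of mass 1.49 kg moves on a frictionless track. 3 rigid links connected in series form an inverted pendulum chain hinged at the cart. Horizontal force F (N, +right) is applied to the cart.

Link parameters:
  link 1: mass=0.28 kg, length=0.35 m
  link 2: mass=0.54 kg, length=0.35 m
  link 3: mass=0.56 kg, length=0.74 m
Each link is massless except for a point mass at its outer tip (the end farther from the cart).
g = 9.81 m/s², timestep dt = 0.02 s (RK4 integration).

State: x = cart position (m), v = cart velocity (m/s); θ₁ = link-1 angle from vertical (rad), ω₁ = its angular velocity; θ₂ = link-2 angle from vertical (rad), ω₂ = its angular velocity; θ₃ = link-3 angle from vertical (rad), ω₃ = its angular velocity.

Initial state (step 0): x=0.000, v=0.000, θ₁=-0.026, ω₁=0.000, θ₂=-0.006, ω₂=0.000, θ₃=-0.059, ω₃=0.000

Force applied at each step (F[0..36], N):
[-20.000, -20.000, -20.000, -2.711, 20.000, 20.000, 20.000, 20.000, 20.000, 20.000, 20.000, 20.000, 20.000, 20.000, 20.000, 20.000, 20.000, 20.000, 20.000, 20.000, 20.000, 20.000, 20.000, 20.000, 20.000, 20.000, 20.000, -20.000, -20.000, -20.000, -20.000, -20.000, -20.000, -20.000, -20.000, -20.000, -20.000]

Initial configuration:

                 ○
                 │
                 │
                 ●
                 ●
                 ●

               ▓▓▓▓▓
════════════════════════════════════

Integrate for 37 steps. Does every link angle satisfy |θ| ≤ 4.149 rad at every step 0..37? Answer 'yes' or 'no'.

Answer: yes

Derivation:
apply F[0]=-20.000 → step 1: x=-0.003, v=-0.264, θ₁=-0.019, ω₁=0.700, θ₂=-0.005, ω₂=0.082, θ₃=-0.059, ω₃=-0.029
apply F[1]=-20.000 → step 2: x=-0.011, v=-0.531, θ₁=0.002, ω₁=1.445, θ₂=-0.003, ω₂=0.129, θ₃=-0.060, ω₃=-0.058
apply F[2]=-20.000 → step 3: x=-0.024, v=-0.802, θ₁=0.039, ω₁=2.269, θ₂=-0.000, ω₂=0.110, θ₃=-0.062, ω₃=-0.085
apply F[3]=-2.711 → step 4: x=-0.040, v=-0.847, θ₁=0.087, ω₁=2.537, θ₂=0.001, ω₂=0.007, θ₃=-0.064, ω₃=-0.111
apply F[4]=+20.000 → step 5: x=-0.055, v=-0.597, θ₁=0.133, ω₁=2.105, θ₂=-0.001, ω₂=-0.234, θ₃=-0.066, ω₃=-0.142
apply F[5]=+20.000 → step 6: x=-0.064, v=-0.354, θ₁=0.172, ω₁=1.827, θ₂=-0.009, ω₂=-0.609, θ₃=-0.069, ω₃=-0.174
apply F[6]=+20.000 → step 7: x=-0.069, v=-0.118, θ₁=0.207, ω₁=1.675, θ₂=-0.026, ω₂=-1.105, θ₃=-0.073, ω₃=-0.200
apply F[7]=+20.000 → step 8: x=-0.069, v=0.116, θ₁=0.240, ω₁=1.612, θ₂=-0.054, ω₂=-1.704, θ₃=-0.077, ω₃=-0.216
apply F[8]=+20.000 → step 9: x=-0.064, v=0.350, θ₁=0.272, ω₁=1.593, θ₂=-0.095, ω₂=-2.373, θ₃=-0.082, ω₃=-0.218
apply F[9]=+20.000 → step 10: x=-0.055, v=0.586, θ₁=0.304, ω₁=1.559, θ₂=-0.149, ω₂=-3.071, θ₃=-0.086, ω₃=-0.208
apply F[10]=+20.000 → step 11: x=-0.041, v=0.826, θ₁=0.334, ω₁=1.458, θ₂=-0.218, ω₂=-3.755, θ₃=-0.090, ω₃=-0.191
apply F[11]=+20.000 → step 12: x=-0.022, v=1.070, θ₁=0.361, ω₁=1.250, θ₂=-0.299, ω₂=-4.398, θ₃=-0.094, ω₃=-0.173
apply F[12]=+20.000 → step 13: x=0.002, v=1.317, θ₁=0.383, ω₁=0.914, θ₂=-0.393, ω₂=-4.995, θ₃=-0.097, ω₃=-0.162
apply F[13]=+20.000 → step 14: x=0.031, v=1.566, θ₁=0.397, ω₁=0.438, θ₂=-0.499, ω₂=-5.550, θ₃=-0.100, ω₃=-0.166
apply F[14]=+20.000 → step 15: x=0.065, v=1.818, θ₁=0.400, ω₁=-0.189, θ₂=-0.615, ω₂=-6.071, θ₃=-0.104, ω₃=-0.190
apply F[15]=+20.000 → step 16: x=0.103, v=2.071, θ₁=0.388, ω₁=-0.976, θ₂=-0.741, ω₂=-6.557, θ₃=-0.108, ω₃=-0.241
apply F[16]=+20.000 → step 17: x=0.147, v=2.326, θ₁=0.359, ω₁=-1.934, θ₂=-0.877, ω₂=-6.997, θ₃=-0.113, ω₃=-0.324
apply F[17]=+20.000 → step 18: x=0.197, v=2.584, θ₁=0.310, ω₁=-3.064, θ₂=-1.021, ω₂=-7.357, θ₃=-0.121, ω₃=-0.441
apply F[18]=+20.000 → step 19: x=0.251, v=2.847, θ₁=0.236, ω₁=-4.357, θ₂=-1.170, ω₂=-7.575, θ₃=-0.131, ω₃=-0.590
apply F[19]=+20.000 → step 20: x=0.310, v=3.114, θ₁=0.135, ω₁=-5.777, θ₂=-1.322, ω₂=-7.554, θ₃=-0.145, ω₃=-0.761
apply F[20]=+20.000 → step 21: x=0.375, v=3.384, θ₁=0.004, ω₁=-7.259, θ₂=-1.470, ω₂=-7.164, θ₃=-0.162, ω₃=-0.937
apply F[21]=+20.000 → step 22: x=0.446, v=3.648, θ₁=-0.156, ω₁=-8.718, θ₂=-1.605, ω₂=-6.264, θ₃=-0.182, ω₃=-1.098
apply F[22]=+20.000 → step 23: x=0.521, v=3.892, θ₁=-0.344, ω₁=-10.089, θ₂=-1.717, ω₂=-4.751, θ₃=-0.206, ω₃=-1.236
apply F[23]=+20.000 → step 24: x=0.601, v=4.096, θ₁=-0.559, ω₁=-11.410, θ₂=-1.791, ω₂=-2.579, θ₃=-0.232, ω₃=-1.377
apply F[24]=+20.000 → step 25: x=0.685, v=4.234, θ₁=-0.801, ω₁=-12.900, θ₂=-1.815, ω₂=0.309, θ₃=-0.261, ω₃=-1.604
apply F[25]=+20.000 → step 26: x=0.770, v=4.234, θ₁=-1.079, ω₁=-15.034, θ₂=-1.772, ω₂=4.175, θ₃=-0.298, ω₃=-2.159
apply F[26]=+20.000 → step 27: x=0.852, v=3.853, θ₁=-1.410, ω₁=-18.073, θ₂=-1.640, ω₂=9.101, θ₃=-0.354, ω₃=-3.795
apply F[27]=-20.000 → step 28: x=0.917, v=2.639, θ₁=-1.779, ω₁=-18.070, θ₂=-1.439, ω₂=9.912, θ₃=-0.455, ω₃=-6.287
apply F[28]=-20.000 → step 29: x=0.960, v=1.781, θ₁=-2.115, ω₁=-15.614, θ₂=-1.274, ω₂=6.475, θ₃=-0.597, ω₃=-7.611
apply F[29]=-20.000 → step 30: x=0.990, v=1.245, θ₁=-2.412, ω₁=-14.275, θ₂=-1.179, ω₂=3.059, θ₃=-0.754, ω₃=-8.032
apply F[30]=-20.000 → step 31: x=1.010, v=0.828, θ₁=-2.693, ω₁=-13.952, θ₂=-1.151, ω₂=-0.339, θ₃=-0.916, ω₃=-8.165
apply F[31]=-20.000 → step 32: x=1.023, v=0.478, θ₁=-2.973, ω₁=-14.165, θ₂=-1.195, ω₂=-4.117, θ₃=-1.080, ω₃=-8.204
apply F[32]=-20.000 → step 33: x=1.030, v=0.203, θ₁=-3.258, ω₁=-14.238, θ₂=-1.318, ω₂=-8.149, θ₃=-1.244, ω₃=-8.220
apply F[33]=-20.000 → step 34: x=1.032, v=-0.002, θ₁=-3.536, ω₁=-13.298, θ₂=-1.517, ω₂=-11.587, θ₃=-1.409, ω₃=-8.252
apply F[34]=-20.000 → step 35: x=1.030, v=-0.190, θ₁=-3.780, ω₁=-10.916, θ₂=-1.771, ω₂=-13.510, θ₃=-1.575, ω₃=-8.358
apply F[35]=-20.000 → step 36: x=1.024, v=-0.412, θ₁=-3.965, ω₁=-7.473, θ₂=-2.047, ω₂=-13.882, θ₃=-1.744, ω₃=-8.591
apply F[36]=-20.000 → step 37: x=1.014, v=-0.657, θ₁=-4.077, ω₁=-3.619, θ₂=-2.320, ω₂=-13.408, θ₃=-1.919, ω₃=-8.932
Max |angle| over trajectory = 4.077 rad; bound = 4.149 → within bound.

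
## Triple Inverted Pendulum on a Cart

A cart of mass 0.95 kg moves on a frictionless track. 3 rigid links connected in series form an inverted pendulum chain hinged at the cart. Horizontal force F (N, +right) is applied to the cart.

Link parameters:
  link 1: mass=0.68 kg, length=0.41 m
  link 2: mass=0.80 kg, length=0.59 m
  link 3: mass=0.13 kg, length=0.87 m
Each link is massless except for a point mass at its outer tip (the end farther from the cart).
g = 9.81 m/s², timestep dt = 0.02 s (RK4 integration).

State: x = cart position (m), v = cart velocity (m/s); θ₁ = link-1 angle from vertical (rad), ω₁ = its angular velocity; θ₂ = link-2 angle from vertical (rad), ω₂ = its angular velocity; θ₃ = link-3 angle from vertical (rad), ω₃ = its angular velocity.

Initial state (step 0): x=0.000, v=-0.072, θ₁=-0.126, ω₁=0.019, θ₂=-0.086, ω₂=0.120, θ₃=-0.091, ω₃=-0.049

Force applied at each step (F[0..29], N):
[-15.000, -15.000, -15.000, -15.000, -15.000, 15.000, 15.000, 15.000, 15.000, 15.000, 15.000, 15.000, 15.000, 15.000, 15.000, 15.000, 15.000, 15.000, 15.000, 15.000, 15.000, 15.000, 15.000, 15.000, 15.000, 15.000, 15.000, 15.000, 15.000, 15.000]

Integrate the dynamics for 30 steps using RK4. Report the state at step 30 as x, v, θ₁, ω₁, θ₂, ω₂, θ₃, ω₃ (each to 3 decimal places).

Answer: x=0.749, v=3.913, θ₁=-0.966, ω₁=-10.082, θ₂=-1.182, ω₂=-0.685, θ₃=-0.218, ω₃=-1.841

Derivation:
apply F[0]=-15.000 → step 1: x=-0.004, v=-0.340, θ₁=-0.120, ω₁=0.580, θ₂=-0.083, ω₂=0.156, θ₃=-0.092, ω₃=-0.051
apply F[1]=-15.000 → step 2: x=-0.014, v=-0.615, θ₁=-0.103, ω₁=1.168, θ₂=-0.080, ω₂=0.184, θ₃=-0.093, ω₃=-0.054
apply F[2]=-15.000 → step 3: x=-0.029, v=-0.900, θ₁=-0.073, ω₁=1.811, θ₂=-0.076, ω₂=0.194, θ₃=-0.094, ω₃=-0.058
apply F[3]=-15.000 → step 4: x=-0.050, v=-1.200, θ₁=-0.030, ω₁=2.529, θ₂=-0.072, ω₂=0.180, θ₃=-0.095, ω₃=-0.063
apply F[4]=-15.000 → step 5: x=-0.077, v=-1.515, θ₁=0.029, ω₁=3.324, θ₂=-0.069, ω₂=0.148, θ₃=-0.097, ω₃=-0.067
apply F[5]=+15.000 → step 6: x=-0.104, v=-1.213, θ₁=0.089, ω₁=2.677, θ₂=-0.067, ω₂=0.078, θ₃=-0.098, ω₃=-0.073
apply F[6]=+15.000 → step 7: x=-0.126, v=-0.931, θ₁=0.137, ω₁=2.147, θ₂=-0.066, ω₂=-0.044, θ₃=-0.100, ω₃=-0.080
apply F[7]=+15.000 → step 8: x=-0.141, v=-0.666, θ₁=0.175, ω₁=1.721, θ₂=-0.069, ω₂=-0.213, θ₃=-0.101, ω₃=-0.089
apply F[8]=+15.000 → step 9: x=-0.152, v=-0.415, θ₁=0.206, ω₁=1.379, θ₂=-0.075, ω₂=-0.421, θ₃=-0.103, ω₃=-0.097
apply F[9]=+15.000 → step 10: x=-0.158, v=-0.174, θ₁=0.231, ω₁=1.101, θ₂=-0.086, ω₂=-0.662, θ₃=-0.105, ω₃=-0.103
apply F[10]=+15.000 → step 11: x=-0.159, v=0.059, θ₁=0.250, ω₁=0.870, θ₂=-0.102, ω₂=-0.929, θ₃=-0.107, ω₃=-0.106
apply F[11]=+15.000 → step 12: x=-0.156, v=0.288, θ₁=0.266, ω₁=0.671, θ₂=-0.123, ω₂=-1.220, θ₃=-0.109, ω₃=-0.105
apply F[12]=+15.000 → step 13: x=-0.148, v=0.516, θ₁=0.277, ω₁=0.487, θ₂=-0.150, ω₂=-1.530, θ₃=-0.111, ω₃=-0.100
apply F[13]=+15.000 → step 14: x=-0.135, v=0.744, θ₁=0.285, ω₁=0.305, θ₂=-0.184, ω₂=-1.854, θ₃=-0.113, ω₃=-0.088
apply F[14]=+15.000 → step 15: x=-0.118, v=0.976, θ₁=0.289, ω₁=0.111, θ₂=-0.225, ω₂=-2.190, θ₃=-0.115, ω₃=-0.073
apply F[15]=+15.000 → step 16: x=-0.096, v=1.212, θ₁=0.289, ω₁=-0.113, θ₂=-0.272, ω₂=-2.530, θ₃=-0.116, ω₃=-0.053
apply F[16]=+15.000 → step 17: x=-0.069, v=1.455, θ₁=0.285, ω₁=-0.380, θ₂=-0.326, ω₂=-2.871, θ₃=-0.117, ω₃=-0.031
apply F[17]=+15.000 → step 18: x=-0.038, v=1.706, θ₁=0.274, ω₁=-0.709, θ₂=-0.387, ω₂=-3.204, θ₃=-0.117, ω₃=-0.011
apply F[18]=+15.000 → step 19: x=-0.001, v=1.967, θ₁=0.256, ω₁=-1.115, θ₂=-0.454, ω₂=-3.520, θ₃=-0.118, ω₃=0.004
apply F[19]=+15.000 → step 20: x=0.041, v=2.239, θ₁=0.229, ω₁=-1.617, θ₂=-0.527, ω₂=-3.808, θ₃=-0.117, ω₃=0.010
apply F[20]=+15.000 → step 21: x=0.088, v=2.524, θ₁=0.190, ω₁=-2.230, θ₂=-0.606, ω₂=-4.052, θ₃=-0.117, ω₃=0.001
apply F[21]=+15.000 → step 22: x=0.142, v=2.822, θ₁=0.139, ω₁=-2.970, θ₂=-0.689, ω₂=-4.229, θ₃=-0.117, ω₃=-0.027
apply F[22]=+15.000 → step 23: x=0.201, v=3.132, θ₁=0.071, ω₁=-3.846, θ₂=-0.774, ω₂=-4.306, θ₃=-0.118, ω₃=-0.081
apply F[23]=+15.000 → step 24: x=0.267, v=3.448, θ₁=-0.016, ω₁=-4.852, θ₂=-0.860, ω₂=-4.241, θ₃=-0.121, ω₃=-0.167
apply F[24]=+15.000 → step 25: x=0.339, v=3.754, θ₁=-0.124, ω₁=-5.959, θ₂=-0.943, ω₂=-3.986, θ₃=-0.125, ω₃=-0.294
apply F[25]=+15.000 → step 26: x=0.417, v=4.018, θ₁=-0.255, ω₁=-7.098, θ₂=-1.018, ω₂=-3.510, θ₃=-0.133, ω₃=-0.470
apply F[26]=+15.000 → step 27: x=0.499, v=4.197, θ₁=-0.408, ω₁=-8.164, θ₂=-1.082, ω₂=-2.828, θ₃=-0.145, ω₃=-0.710
apply F[27]=+15.000 → step 28: x=0.584, v=4.247, θ₁=-0.580, ω₁=-9.050, θ₂=-1.130, ω₂=-2.028, θ₃=-0.162, ω₃=-1.022
apply F[28]=+15.000 → step 29: x=0.668, v=4.148, θ₁=-0.768, ω₁=-9.690, θ₂=-1.163, ω₂=-1.261, θ₃=-0.186, ω₃=-1.406
apply F[29]=+15.000 → step 30: x=0.749, v=3.913, θ₁=-0.966, ω₁=-10.082, θ₂=-1.182, ω₂=-0.685, θ₃=-0.218, ω₃=-1.841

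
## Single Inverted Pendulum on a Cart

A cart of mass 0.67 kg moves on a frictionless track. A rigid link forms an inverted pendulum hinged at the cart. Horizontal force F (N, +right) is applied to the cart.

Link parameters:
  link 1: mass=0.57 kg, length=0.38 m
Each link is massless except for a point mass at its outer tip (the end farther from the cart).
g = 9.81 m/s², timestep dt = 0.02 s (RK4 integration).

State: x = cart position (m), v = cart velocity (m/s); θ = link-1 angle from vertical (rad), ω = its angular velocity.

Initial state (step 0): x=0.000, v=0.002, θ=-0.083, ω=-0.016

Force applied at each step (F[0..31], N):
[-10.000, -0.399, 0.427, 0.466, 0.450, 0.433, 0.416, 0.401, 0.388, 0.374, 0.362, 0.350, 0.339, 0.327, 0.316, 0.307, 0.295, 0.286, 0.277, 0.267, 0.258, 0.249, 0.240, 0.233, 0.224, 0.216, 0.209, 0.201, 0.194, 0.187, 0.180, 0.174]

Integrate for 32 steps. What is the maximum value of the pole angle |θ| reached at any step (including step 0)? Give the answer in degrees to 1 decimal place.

Answer: 4.8°

Derivation:
apply F[0]=-10.000 → step 1: x=-0.003, v=-0.282, θ=-0.076, ω=0.686
apply F[1]=-0.399 → step 2: x=-0.008, v=-0.282, θ=-0.063, ω=0.652
apply F[2]=+0.427 → step 3: x=-0.014, v=-0.260, θ=-0.051, ω=0.565
apply F[3]=+0.466 → step 4: x=-0.019, v=-0.239, θ=-0.040, ω=0.485
apply F[4]=+0.450 → step 5: x=-0.023, v=-0.219, θ=-0.031, ω=0.416
apply F[5]=+0.433 → step 6: x=-0.028, v=-0.202, θ=-0.024, ω=0.356
apply F[6]=+0.416 → step 7: x=-0.032, v=-0.186, θ=-0.017, ω=0.304
apply F[7]=+0.401 → step 8: x=-0.035, v=-0.172, θ=-0.011, ω=0.259
apply F[8]=+0.388 → step 9: x=-0.038, v=-0.159, θ=-0.007, ω=0.220
apply F[9]=+0.374 → step 10: x=-0.041, v=-0.147, θ=-0.003, ω=0.186
apply F[10]=+0.362 → step 11: x=-0.044, v=-0.136, θ=0.001, ω=0.157
apply F[11]=+0.350 → step 12: x=-0.047, v=-0.126, θ=0.004, ω=0.131
apply F[12]=+0.339 → step 13: x=-0.049, v=-0.117, θ=0.006, ω=0.109
apply F[13]=+0.327 → step 14: x=-0.052, v=-0.108, θ=0.008, ω=0.090
apply F[14]=+0.316 → step 15: x=-0.054, v=-0.100, θ=0.010, ω=0.074
apply F[15]=+0.307 → step 16: x=-0.056, v=-0.093, θ=0.011, ω=0.060
apply F[16]=+0.295 → step 17: x=-0.057, v=-0.086, θ=0.012, ω=0.048
apply F[17]=+0.286 → step 18: x=-0.059, v=-0.079, θ=0.013, ω=0.037
apply F[18]=+0.277 → step 19: x=-0.061, v=-0.073, θ=0.014, ω=0.028
apply F[19]=+0.267 → step 20: x=-0.062, v=-0.068, θ=0.014, ω=0.021
apply F[20]=+0.258 → step 21: x=-0.063, v=-0.062, θ=0.014, ω=0.014
apply F[21]=+0.249 → step 22: x=-0.064, v=-0.057, θ=0.015, ω=0.008
apply F[22]=+0.240 → step 23: x=-0.066, v=-0.053, θ=0.015, ω=0.004
apply F[23]=+0.233 → step 24: x=-0.067, v=-0.048, θ=0.015, ω=-0.000
apply F[24]=+0.224 → step 25: x=-0.067, v=-0.044, θ=0.015, ω=-0.004
apply F[25]=+0.216 → step 26: x=-0.068, v=-0.040, θ=0.015, ω=-0.007
apply F[26]=+0.209 → step 27: x=-0.069, v=-0.036, θ=0.015, ω=-0.009
apply F[27]=+0.201 → step 28: x=-0.070, v=-0.033, θ=0.014, ω=-0.011
apply F[28]=+0.194 → step 29: x=-0.070, v=-0.029, θ=0.014, ω=-0.013
apply F[29]=+0.187 → step 30: x=-0.071, v=-0.026, θ=0.014, ω=-0.014
apply F[30]=+0.180 → step 31: x=-0.071, v=-0.023, θ=0.014, ω=-0.015
apply F[31]=+0.174 → step 32: x=-0.072, v=-0.020, θ=0.013, ω=-0.016
Max |angle| over trajectory = 0.083 rad = 4.8°.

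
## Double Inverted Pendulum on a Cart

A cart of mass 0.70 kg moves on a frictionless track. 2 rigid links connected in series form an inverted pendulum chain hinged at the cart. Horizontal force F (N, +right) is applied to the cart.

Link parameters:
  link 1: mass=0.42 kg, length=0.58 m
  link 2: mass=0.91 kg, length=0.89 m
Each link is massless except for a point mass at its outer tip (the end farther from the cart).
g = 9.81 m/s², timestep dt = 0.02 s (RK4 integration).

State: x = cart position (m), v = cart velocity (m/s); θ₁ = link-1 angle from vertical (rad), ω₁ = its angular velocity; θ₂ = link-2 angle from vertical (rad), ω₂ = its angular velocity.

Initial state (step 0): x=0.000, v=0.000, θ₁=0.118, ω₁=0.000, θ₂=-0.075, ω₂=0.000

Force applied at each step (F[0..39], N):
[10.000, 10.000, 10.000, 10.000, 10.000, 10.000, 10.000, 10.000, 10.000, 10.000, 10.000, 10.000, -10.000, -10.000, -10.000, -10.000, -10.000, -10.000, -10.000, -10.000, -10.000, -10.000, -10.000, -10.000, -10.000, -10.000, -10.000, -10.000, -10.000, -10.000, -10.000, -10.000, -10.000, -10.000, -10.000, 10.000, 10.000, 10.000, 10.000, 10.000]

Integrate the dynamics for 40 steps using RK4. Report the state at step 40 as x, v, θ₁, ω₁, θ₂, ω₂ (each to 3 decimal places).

Answer: x=0.101, v=-2.579, θ₁=-4.530, ω₁=-8.082, θ₂=-1.892, ω₂=-11.348

Derivation:
apply F[0]=+10.000 → step 1: x=0.002, v=0.240, θ₁=0.116, ω₁=-0.226, θ₂=-0.076, ω₂=-0.141
apply F[1]=+10.000 → step 2: x=0.010, v=0.482, θ₁=0.109, ω₁=-0.461, θ₂=-0.081, ω₂=-0.279
apply F[2]=+10.000 → step 3: x=0.022, v=0.728, θ₁=0.097, ω₁=-0.712, θ₂=-0.088, ω₂=-0.411
apply F[3]=+10.000 → step 4: x=0.039, v=0.981, θ₁=0.080, ω₁=-0.990, θ₂=-0.097, ω₂=-0.535
apply F[4]=+10.000 → step 5: x=0.061, v=1.243, θ₁=0.057, ω₁=-1.302, θ₂=-0.109, ω₂=-0.646
apply F[5]=+10.000 → step 6: x=0.089, v=1.515, θ₁=0.028, ω₁=-1.660, θ₂=-0.123, ω₂=-0.741
apply F[6]=+10.000 → step 7: x=0.122, v=1.798, θ₁=-0.009, ω₁=-2.071, θ₂=-0.138, ω₂=-0.813
apply F[7]=+10.000 → step 8: x=0.161, v=2.090, θ₁=-0.055, ω₁=-2.538, θ₂=-0.155, ω₂=-0.860
apply F[8]=+10.000 → step 9: x=0.205, v=2.386, θ₁=-0.111, ω₁=-3.054, θ₂=-0.173, ω₂=-0.881
apply F[9]=+10.000 → step 10: x=0.256, v=2.675, θ₁=-0.178, ω₁=-3.593, θ₂=-0.190, ω₂=-0.883
apply F[10]=+10.000 → step 11: x=0.312, v=2.941, θ₁=-0.255, ω₁=-4.109, θ₂=-0.208, ω₂=-0.887
apply F[11]=+10.000 → step 12: x=0.373, v=3.168, θ₁=-0.342, ω₁=-4.548, θ₂=-0.226, ω₂=-0.918
apply F[12]=-10.000 → step 13: x=0.434, v=2.911, θ₁=-0.430, ω₁=-4.286, θ₂=-0.244, ω₂=-0.896
apply F[13]=-10.000 → step 14: x=0.490, v=2.678, θ₁=-0.514, ω₁=-4.127, θ₂=-0.262, ω₂=-0.849
apply F[14]=-10.000 → step 15: x=0.541, v=2.461, θ₁=-0.595, ω₁=-4.051, θ₂=-0.278, ω₂=-0.781
apply F[15]=-10.000 → step 16: x=0.588, v=2.252, θ₁=-0.676, ω₁=-4.041, θ₂=-0.293, ω₂=-0.697
apply F[16]=-10.000 → step 17: x=0.631, v=2.047, θ₁=-0.757, ω₁=-4.081, θ₂=-0.306, ω₂=-0.605
apply F[17]=-10.000 → step 18: x=0.670, v=1.839, θ₁=-0.840, ω₁=-4.160, θ₂=-0.317, ω₂=-0.508
apply F[18]=-10.000 → step 19: x=0.705, v=1.627, θ₁=-0.924, ω₁=-4.270, θ₂=-0.326, ω₂=-0.414
apply F[19]=-10.000 → step 20: x=0.735, v=1.406, θ₁=-1.011, ω₁=-4.405, θ₂=-0.333, ω₂=-0.326
apply F[20]=-10.000 → step 21: x=0.761, v=1.175, θ₁=-1.100, ω₁=-4.563, θ₂=-0.339, ω₂=-0.249
apply F[21]=-10.000 → step 22: x=0.782, v=0.932, θ₁=-1.193, ω₁=-4.743, θ₂=-0.343, ω₂=-0.187
apply F[22]=-10.000 → step 23: x=0.798, v=0.673, θ₁=-1.290, ω₁=-4.947, θ₂=-0.347, ω₂=-0.144
apply F[23]=-10.000 → step 24: x=0.809, v=0.399, θ₁=-1.391, ω₁=-5.178, θ₂=-0.349, ω₂=-0.127
apply F[24]=-10.000 → step 25: x=0.814, v=0.105, θ₁=-1.497, ω₁=-5.443, θ₂=-0.352, ω₂=-0.140
apply F[25]=-10.000 → step 26: x=0.813, v=-0.210, θ₁=-1.609, ω₁=-5.752, θ₂=-0.355, ω₂=-0.191
apply F[26]=-10.000 → step 27: x=0.806, v=-0.551, θ₁=-1.728, ω₁=-6.119, θ₂=-0.360, ω₂=-0.291
apply F[27]=-10.000 → step 28: x=0.791, v=-0.923, θ₁=-1.855, ω₁=-6.562, θ₂=-0.367, ω₂=-0.456
apply F[28]=-10.000 → step 29: x=0.768, v=-1.334, θ₁=-1.991, ω₁=-7.113, θ₂=-0.379, ω₂=-0.706
apply F[29]=-10.000 → step 30: x=0.737, v=-1.795, θ₁=-2.140, ω₁=-7.815, θ₂=-0.396, ω₂=-1.078
apply F[30]=-10.000 → step 31: x=0.696, v=-2.322, θ₁=-2.305, ω₁=-8.738, θ₂=-0.423, ω₂=-1.631
apply F[31]=-10.000 → step 32: x=0.644, v=-2.932, θ₁=-2.492, ω₁=-9.993, θ₂=-0.463, ω₂=-2.466
apply F[32]=-10.000 → step 33: x=0.578, v=-3.630, θ₁=-2.708, ω₁=-11.729, θ₂=-0.525, ω₂=-3.769
apply F[33]=-10.000 → step 34: x=0.498, v=-4.334, θ₁=-2.965, ω₁=-14.003, θ₂=-0.619, ω₂=-5.816
apply F[34]=-10.000 → step 35: x=0.407, v=-4.667, θ₁=-3.268, ω₁=-16.117, θ₂=-0.763, ω₂=-8.647
apply F[35]=+10.000 → step 36: x=0.322, v=-3.795, θ₁=-3.586, ω₁=-15.430, θ₂=-0.960, ω₂=-10.857
apply F[36]=+10.000 → step 37: x=0.255, v=-2.976, θ₁=-3.877, ω₁=-13.622, θ₂=-1.188, ω₂=-11.728
apply F[37]=+10.000 → step 38: x=0.200, v=-2.555, θ₁=-4.131, ω₁=-11.774, θ₂=-1.425, ω₂=-11.880
apply F[38]=+10.000 → step 39: x=0.151, v=-2.460, θ₁=-4.349, ω₁=-9.977, θ₂=-1.661, ω₂=-11.710
apply F[39]=+10.000 → step 40: x=0.101, v=-2.579, θ₁=-4.530, ω₁=-8.082, θ₂=-1.892, ω₂=-11.348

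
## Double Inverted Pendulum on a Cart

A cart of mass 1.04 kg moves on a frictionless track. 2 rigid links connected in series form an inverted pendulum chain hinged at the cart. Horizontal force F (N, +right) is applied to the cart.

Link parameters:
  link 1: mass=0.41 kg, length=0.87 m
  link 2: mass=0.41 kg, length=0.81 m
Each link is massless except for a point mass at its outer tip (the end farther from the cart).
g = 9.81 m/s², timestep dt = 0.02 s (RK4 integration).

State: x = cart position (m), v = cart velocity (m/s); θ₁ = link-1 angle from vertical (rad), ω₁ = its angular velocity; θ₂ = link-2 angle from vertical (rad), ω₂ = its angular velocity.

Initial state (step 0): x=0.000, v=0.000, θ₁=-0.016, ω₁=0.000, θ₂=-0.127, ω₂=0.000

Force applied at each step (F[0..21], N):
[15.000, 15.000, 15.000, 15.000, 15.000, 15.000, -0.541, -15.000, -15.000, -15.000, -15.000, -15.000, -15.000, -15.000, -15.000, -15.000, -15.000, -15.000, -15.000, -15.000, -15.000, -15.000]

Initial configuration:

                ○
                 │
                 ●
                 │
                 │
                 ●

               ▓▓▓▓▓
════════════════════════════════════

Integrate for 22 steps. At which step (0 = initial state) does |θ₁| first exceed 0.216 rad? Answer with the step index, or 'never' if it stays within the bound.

apply F[0]=+15.000 → step 1: x=0.003, v=0.291, θ₁=-0.019, ω₁=-0.315, θ₂=-0.128, ω₂=-0.051
apply F[1]=+15.000 → step 2: x=0.012, v=0.583, θ₁=-0.029, ω₁=-0.633, θ₂=-0.129, ω₂=-0.098
apply F[2]=+15.000 → step 3: x=0.026, v=0.876, θ₁=-0.045, ω₁=-0.960, θ₂=-0.131, ω₂=-0.139
apply F[3]=+15.000 → step 4: x=0.047, v=1.171, θ₁=-0.067, ω₁=-1.297, θ₂=-0.134, ω₂=-0.169
apply F[4]=+15.000 → step 5: x=0.073, v=1.468, θ₁=-0.096, ω₁=-1.647, θ₂=-0.138, ω₂=-0.187
apply F[5]=+15.000 → step 6: x=0.105, v=1.766, θ₁=-0.133, ω₁=-2.010, θ₂=-0.142, ω₂=-0.194
apply F[6]=-0.541 → step 7: x=0.141, v=1.770, θ₁=-0.174, ω₁=-2.050, θ₂=-0.146, ω₂=-0.191
apply F[7]=-15.000 → step 8: x=0.174, v=1.509, θ₁=-0.212, ω₁=-1.808, θ₂=-0.149, ω₂=-0.171
apply F[8]=-15.000 → step 9: x=0.201, v=1.255, θ₁=-0.246, ω₁=-1.593, θ₂=-0.152, ω₂=-0.132
apply F[9]=-15.000 → step 10: x=0.224, v=1.010, θ₁=-0.276, ω₁=-1.405, θ₂=-0.155, ω₂=-0.076
apply F[10]=-15.000 → step 11: x=0.242, v=0.772, θ₁=-0.302, ω₁=-1.241, θ₂=-0.155, ω₂=-0.003
apply F[11]=-15.000 → step 12: x=0.255, v=0.539, θ₁=-0.326, ω₁=-1.097, θ₂=-0.155, ω₂=0.087
apply F[12]=-15.000 → step 13: x=0.263, v=0.311, θ₁=-0.346, ω₁=-0.973, θ₂=-0.152, ω₂=0.192
apply F[13]=-15.000 → step 14: x=0.267, v=0.088, θ₁=-0.365, ω₁=-0.865, θ₂=-0.147, ω₂=0.312
apply F[14]=-15.000 → step 15: x=0.267, v=-0.132, θ₁=-0.381, ω₁=-0.772, θ₂=-0.139, ω₂=0.446
apply F[15]=-15.000 → step 16: x=0.262, v=-0.350, θ₁=-0.396, ω₁=-0.692, θ₂=-0.129, ω₂=0.593
apply F[16]=-15.000 → step 17: x=0.253, v=-0.565, θ₁=-0.409, ω₁=-0.623, θ₂=-0.115, ω₂=0.754
apply F[17]=-15.000 → step 18: x=0.239, v=-0.780, θ₁=-0.421, ω₁=-0.564, θ₂=-0.099, ω₂=0.928
apply F[18]=-15.000 → step 19: x=0.222, v=-0.994, θ₁=-0.432, ω₁=-0.512, θ₂=-0.078, ω₂=1.115
apply F[19]=-15.000 → step 20: x=0.200, v=-1.208, θ₁=-0.441, ω₁=-0.466, θ₂=-0.054, ω₂=1.315
apply F[20]=-15.000 → step 21: x=0.173, v=-1.422, θ₁=-0.450, ω₁=-0.424, θ₂=-0.026, ω₂=1.527
apply F[21]=-15.000 → step 22: x=0.143, v=-1.638, θ₁=-0.458, ω₁=-0.383, θ₂=0.007, ω₂=1.750
|θ₁| = 0.246 > 0.216 first at step 9.

Answer: 9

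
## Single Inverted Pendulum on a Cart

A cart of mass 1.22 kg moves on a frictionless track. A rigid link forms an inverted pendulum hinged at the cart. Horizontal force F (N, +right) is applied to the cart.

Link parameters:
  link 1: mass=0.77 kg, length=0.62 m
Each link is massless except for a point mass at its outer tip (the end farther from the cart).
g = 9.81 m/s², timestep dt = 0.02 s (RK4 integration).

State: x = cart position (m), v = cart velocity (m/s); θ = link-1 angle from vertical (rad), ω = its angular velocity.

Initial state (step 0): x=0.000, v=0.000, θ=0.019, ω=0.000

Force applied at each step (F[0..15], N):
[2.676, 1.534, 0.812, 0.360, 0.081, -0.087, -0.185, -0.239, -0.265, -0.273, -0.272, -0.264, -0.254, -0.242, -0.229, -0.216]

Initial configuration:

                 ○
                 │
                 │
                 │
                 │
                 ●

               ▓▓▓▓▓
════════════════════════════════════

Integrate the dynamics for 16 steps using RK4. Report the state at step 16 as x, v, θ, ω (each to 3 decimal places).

apply F[0]=+2.676 → step 1: x=0.000, v=0.042, θ=0.018, ω=-0.061
apply F[1]=+1.534 → step 2: x=0.001, v=0.064, θ=0.017, ω=-0.092
apply F[2]=+0.812 → step 3: x=0.003, v=0.076, θ=0.015, ω=-0.106
apply F[3]=+0.360 → step 4: x=0.004, v=0.080, θ=0.013, ω=-0.108
apply F[4]=+0.081 → step 5: x=0.006, v=0.080, θ=0.011, ω=-0.104
apply F[5]=-0.087 → step 6: x=0.008, v=0.077, θ=0.009, ω=-0.097
apply F[6]=-0.185 → step 7: x=0.009, v=0.073, θ=0.007, ω=-0.088
apply F[7]=-0.239 → step 8: x=0.011, v=0.069, θ=0.005, ω=-0.079
apply F[8]=-0.265 → step 9: x=0.012, v=0.064, θ=0.004, ω=-0.070
apply F[9]=-0.273 → step 10: x=0.013, v=0.059, θ=0.002, ω=-0.061
apply F[10]=-0.272 → step 11: x=0.014, v=0.054, θ=0.001, ω=-0.053
apply F[11]=-0.264 → step 12: x=0.015, v=0.050, θ=0.000, ω=-0.045
apply F[12]=-0.254 → step 13: x=0.016, v=0.046, θ=-0.001, ω=-0.039
apply F[13]=-0.242 → step 14: x=0.017, v=0.042, θ=-0.001, ω=-0.033
apply F[14]=-0.229 → step 15: x=0.018, v=0.038, θ=-0.002, ω=-0.028
apply F[15]=-0.216 → step 16: x=0.019, v=0.035, θ=-0.002, ω=-0.023

Answer: x=0.019, v=0.035, θ=-0.002, ω=-0.023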